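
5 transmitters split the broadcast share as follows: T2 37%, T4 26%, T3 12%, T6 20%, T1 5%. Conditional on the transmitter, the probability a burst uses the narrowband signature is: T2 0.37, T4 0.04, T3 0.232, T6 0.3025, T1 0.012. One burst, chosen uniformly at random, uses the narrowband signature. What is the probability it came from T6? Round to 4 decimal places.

Prior × likelihood for each hypothesis:
  T2: 0.37 × 0.37 = 0.1369
  T4: 0.26 × 0.04 = 0.0104
  T3: 0.12 × 0.232 = 0.02784
  T6: 0.2 × 0.3025 = 0.0605
  T1: 0.05 × 0.012 = 0.0006
Normalizing constant = 0.23624.
P(T6 | evidence) = 0.0605 / 0.23624 ≈ 0.2561.

0.2561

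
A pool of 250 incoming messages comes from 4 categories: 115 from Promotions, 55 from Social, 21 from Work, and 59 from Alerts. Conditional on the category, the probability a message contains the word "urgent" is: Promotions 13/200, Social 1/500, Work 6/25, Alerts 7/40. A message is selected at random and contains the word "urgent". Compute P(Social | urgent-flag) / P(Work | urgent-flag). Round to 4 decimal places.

Prior × likelihood for each hypothesis:
  Promotions: 0.46 × 0.065 = 0.0299
  Social: 0.22 × 0.002 = 0.00044
  Work: 0.084 × 0.24 = 0.02016
  Alerts: 0.236 × 0.175 = 0.0413
Total = 0.0918.
The ratio is 0.00044 / 0.02016 (the normalizer cancels) = 0.0218.

0.0218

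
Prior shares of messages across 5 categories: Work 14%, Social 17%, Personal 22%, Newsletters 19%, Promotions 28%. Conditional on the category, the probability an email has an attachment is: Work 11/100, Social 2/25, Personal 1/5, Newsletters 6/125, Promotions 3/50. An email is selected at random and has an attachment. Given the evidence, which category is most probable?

Unnormalized posteriors (prior × likelihood):
  Work: 0.14 × 0.11 = 0.0154
  Social: 0.17 × 0.08 = 0.0136
  Personal: 0.22 × 0.2 = 0.044
  Newsletters: 0.19 × 0.048 = 0.00912
  Promotions: 0.28 × 0.06 = 0.0168
Total = 0.09892.
Largest term belongs to Personal, so Personal is most probable.

Personal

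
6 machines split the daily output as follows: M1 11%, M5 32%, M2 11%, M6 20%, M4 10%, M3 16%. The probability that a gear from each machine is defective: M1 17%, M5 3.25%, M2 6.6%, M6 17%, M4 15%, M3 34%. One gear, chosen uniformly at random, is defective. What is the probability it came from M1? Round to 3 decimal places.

Prior × likelihood for each hypothesis:
  M1: 0.11 × 0.17 = 0.0187
  M5: 0.32 × 0.0325 = 0.0104
  M2: 0.11 × 0.066 = 0.00726
  M6: 0.2 × 0.17 = 0.034
  M4: 0.1 × 0.15 = 0.015
  M3: 0.16 × 0.34 = 0.0544
Total = 0.13976.
P(M1 | evidence) = 0.0187 / 0.13976 ≈ 0.134.

0.134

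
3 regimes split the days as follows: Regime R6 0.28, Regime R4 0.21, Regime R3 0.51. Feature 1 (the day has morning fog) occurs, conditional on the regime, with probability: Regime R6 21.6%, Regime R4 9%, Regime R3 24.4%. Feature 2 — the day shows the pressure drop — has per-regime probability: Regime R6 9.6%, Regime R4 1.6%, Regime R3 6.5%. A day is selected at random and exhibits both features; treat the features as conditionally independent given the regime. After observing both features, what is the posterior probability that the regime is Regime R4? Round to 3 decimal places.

Compute prior × likelihood for every hypothesis:
  Regime R6: 0.28 × 0.216 × 0.096 = 0.00580608
  Regime R4: 0.21 × 0.09 × 0.016 = 0.0003024
  Regime R3: 0.51 × 0.244 × 0.065 = 0.0080886
Total = 0.01419708.
P(Regime R4 | evidence) = 0.0003024 / 0.01419708 ≈ 0.021.

0.021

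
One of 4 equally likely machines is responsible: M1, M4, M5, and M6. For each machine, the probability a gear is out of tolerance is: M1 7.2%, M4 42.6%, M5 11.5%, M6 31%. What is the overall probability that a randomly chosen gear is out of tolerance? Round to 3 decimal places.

Since the prior is uniform, the posterior is proportional to the likelihood:
  M1: 0.072
  M4: 0.426
  M5: 0.115
  M6: 0.31
P(oversize) = (1/4) × (0.072 + 0.426 + 0.115 + 0.31) = 0.923/4 ≈ 0.231.

0.231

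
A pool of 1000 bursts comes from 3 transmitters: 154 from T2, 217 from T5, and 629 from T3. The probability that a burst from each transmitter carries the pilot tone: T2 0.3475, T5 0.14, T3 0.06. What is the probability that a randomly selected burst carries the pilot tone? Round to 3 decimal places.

Unnormalized posteriors (prior × likelihood):
  T2: 0.154 × 0.3475 = 0.053515
  T5: 0.217 × 0.14 = 0.03038
  T3: 0.629 × 0.06 = 0.03774
P(pilot) = 0.053515 + 0.03038 + 0.03774 = 0.121635 → 0.122.

0.122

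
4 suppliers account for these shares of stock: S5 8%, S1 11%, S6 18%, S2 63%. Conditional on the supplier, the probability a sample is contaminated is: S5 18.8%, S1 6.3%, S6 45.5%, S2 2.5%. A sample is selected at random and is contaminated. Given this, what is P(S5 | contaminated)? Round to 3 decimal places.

0.126

Unnormalized posteriors (prior × likelihood):
  S5: 0.08 × 0.188 = 0.01504
  S1: 0.11 × 0.063 = 0.00693
  S6: 0.18 × 0.455 = 0.0819
  S2: 0.63 × 0.025 = 0.01575
Total = 0.11962.
P(S5 | evidence) = 0.01504 / 0.11962 ≈ 0.126.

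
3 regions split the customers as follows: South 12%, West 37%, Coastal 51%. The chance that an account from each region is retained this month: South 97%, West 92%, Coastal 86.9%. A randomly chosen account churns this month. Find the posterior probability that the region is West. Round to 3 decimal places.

0.296

Taking complements, P(churn | each) = South 0.03, West 0.08, Coastal 0.131.
Compute prior × likelihood for every hypothesis:
  South: 0.12 × 0.03 = 0.0036
  West: 0.37 × 0.08 = 0.0296
  Coastal: 0.51 × 0.131 = 0.06681
Total = 0.10001.
P(West | evidence) = 0.0296 / 0.10001 ≈ 0.296.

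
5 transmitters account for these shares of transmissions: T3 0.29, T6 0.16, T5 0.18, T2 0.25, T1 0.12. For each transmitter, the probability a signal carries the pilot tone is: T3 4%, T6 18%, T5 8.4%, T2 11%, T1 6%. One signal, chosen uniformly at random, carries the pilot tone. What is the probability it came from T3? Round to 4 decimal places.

Unnormalized posteriors (prior × likelihood):
  T3: 0.29 × 0.04 = 0.0116
  T6: 0.16 × 0.18 = 0.0288
  T5: 0.18 × 0.084 = 0.01512
  T2: 0.25 × 0.11 = 0.0275
  T1: 0.12 × 0.06 = 0.0072
Total = 0.09022.
P(T3 | evidence) = 0.0116 / 0.09022 ≈ 0.1286.

0.1286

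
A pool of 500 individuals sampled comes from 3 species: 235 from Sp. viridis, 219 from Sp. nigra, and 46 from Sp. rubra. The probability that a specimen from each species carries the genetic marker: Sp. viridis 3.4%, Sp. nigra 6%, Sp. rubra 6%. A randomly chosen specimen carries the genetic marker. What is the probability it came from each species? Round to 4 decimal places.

By Bayes' rule, posterior ∝ prior × likelihood:
  Sp. viridis: 0.47 × 0.034 = 0.01598
  Sp. nigra: 0.438 × 0.06 = 0.02628
  Sp. rubra: 0.092 × 0.06 = 0.00552
Normalizing constant = 0.04778.
P(Sp. viridis | marker) = 0.01598/0.04778 ≈ 0.3344
P(Sp. nigra | marker) = 0.02628/0.04778 ≈ 0.5500
P(Sp. rubra | marker) = 0.00552/0.04778 ≈ 0.1155

Sp. viridis 0.3344, Sp. nigra 0.5500, Sp. rubra 0.1155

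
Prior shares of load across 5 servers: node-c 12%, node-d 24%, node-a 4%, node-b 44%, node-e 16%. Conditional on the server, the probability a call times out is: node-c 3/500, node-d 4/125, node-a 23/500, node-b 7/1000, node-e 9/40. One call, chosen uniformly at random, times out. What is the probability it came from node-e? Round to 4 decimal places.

By Bayes' rule, posterior ∝ prior × likelihood:
  node-c: 0.12 × 0.006 = 0.00072
  node-d: 0.24 × 0.032 = 0.00768
  node-a: 0.04 × 0.046 = 0.00184
  node-b: 0.44 × 0.007 = 0.00308
  node-e: 0.16 × 0.225 = 0.036
Total = 0.04932.
P(node-e | evidence) = 0.036 / 0.04932 ≈ 0.7299.

0.7299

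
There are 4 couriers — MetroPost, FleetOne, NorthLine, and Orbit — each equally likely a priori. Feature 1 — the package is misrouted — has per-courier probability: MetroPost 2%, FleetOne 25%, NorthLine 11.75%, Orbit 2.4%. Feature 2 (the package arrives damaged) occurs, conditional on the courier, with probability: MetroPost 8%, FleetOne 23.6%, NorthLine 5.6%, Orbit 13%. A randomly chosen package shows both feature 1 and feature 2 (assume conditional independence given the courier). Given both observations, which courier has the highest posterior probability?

FleetOne

With a uniform prior (1/4 each), posterior ∝ likelihood:
  MetroPost: 0.02 × 0.08 = 0.0016
  FleetOne: 0.25 × 0.236 = 0.059
  NorthLine: 0.1175 × 0.056 = 0.00658
  Orbit: 0.024 × 0.13 = 0.00312
Sum = 0.0703.
Largest term belongs to FleetOne, so FleetOne is most probable.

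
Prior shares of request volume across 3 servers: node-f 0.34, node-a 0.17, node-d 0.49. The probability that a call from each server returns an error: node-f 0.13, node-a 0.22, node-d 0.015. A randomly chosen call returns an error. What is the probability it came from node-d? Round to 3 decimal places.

Unnormalized posteriors (prior × likelihood):
  node-f: 0.34 × 0.13 = 0.0442
  node-a: 0.17 × 0.22 = 0.0374
  node-d: 0.49 × 0.015 = 0.00735
Sum = 0.08895.
P(node-d | evidence) = 0.00735 / 0.08895 ≈ 0.083.

0.083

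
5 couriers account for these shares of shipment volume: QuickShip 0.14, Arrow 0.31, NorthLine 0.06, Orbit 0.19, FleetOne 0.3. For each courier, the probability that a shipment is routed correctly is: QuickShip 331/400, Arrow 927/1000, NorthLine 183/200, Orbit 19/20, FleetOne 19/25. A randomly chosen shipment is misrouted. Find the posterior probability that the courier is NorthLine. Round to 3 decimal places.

Taking complements, P(misrouted | each) = QuickShip 0.1725, Arrow 0.073, NorthLine 0.085, Orbit 0.05, FleetOne 0.24.
Prior × likelihood for each hypothesis:
  QuickShip: 0.14 × 0.1725 = 0.02415
  Arrow: 0.31 × 0.073 = 0.02263
  NorthLine: 0.06 × 0.085 = 0.0051
  Orbit: 0.19 × 0.05 = 0.0095
  FleetOne: 0.3 × 0.24 = 0.072
Sum = 0.13338.
P(NorthLine | evidence) = 0.0051 / 0.13338 ≈ 0.038.

0.038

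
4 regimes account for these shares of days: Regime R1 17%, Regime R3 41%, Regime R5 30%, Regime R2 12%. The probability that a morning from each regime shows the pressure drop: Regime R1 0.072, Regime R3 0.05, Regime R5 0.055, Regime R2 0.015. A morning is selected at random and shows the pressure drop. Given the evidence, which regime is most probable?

Unnormalized posteriors (prior × likelihood):
  Regime R1: 0.17 × 0.072 = 0.01224
  Regime R3: 0.41 × 0.05 = 0.0205
  Regime R5: 0.3 × 0.055 = 0.0165
  Regime R2: 0.12 × 0.015 = 0.0018
Normalizing constant = 0.05104.
Largest term belongs to Regime R3, so Regime R3 is most probable.

Regime R3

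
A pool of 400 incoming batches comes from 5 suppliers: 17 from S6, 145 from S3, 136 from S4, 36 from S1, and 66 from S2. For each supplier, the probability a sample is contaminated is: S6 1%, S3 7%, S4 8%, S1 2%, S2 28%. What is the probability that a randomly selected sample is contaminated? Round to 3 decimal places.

By Bayes' rule, posterior ∝ prior × likelihood:
  S6: 0.0425 × 0.01 = 0.000425
  S3: 0.3625 × 0.07 = 0.025375
  S4: 0.34 × 0.08 = 0.0272
  S1: 0.09 × 0.02 = 0.0018
  S2: 0.165 × 0.28 = 0.0462
P(contaminated) = 0.000425 + 0.025375 + 0.0272 + 0.0018 + 0.0462 = 0.101 → 0.101.

0.101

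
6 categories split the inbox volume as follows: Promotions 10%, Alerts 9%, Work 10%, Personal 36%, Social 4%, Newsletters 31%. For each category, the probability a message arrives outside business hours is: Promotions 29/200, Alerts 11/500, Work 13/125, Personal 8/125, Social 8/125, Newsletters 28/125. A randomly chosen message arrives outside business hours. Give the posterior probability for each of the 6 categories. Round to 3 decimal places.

By Bayes' rule, posterior ∝ prior × likelihood:
  Promotions: 0.1 × 0.145 = 0.0145
  Alerts: 0.09 × 0.022 = 0.00198
  Work: 0.1 × 0.104 = 0.0104
  Personal: 0.36 × 0.064 = 0.02304
  Social: 0.04 × 0.064 = 0.00256
  Newsletters: 0.31 × 0.224 = 0.06944
Total = 0.12192.
P(Promotions | off-hours) = 0.0145/0.12192 ≈ 0.119
P(Alerts | off-hours) = 0.00198/0.12192 ≈ 0.016
P(Work | off-hours) = 0.0104/0.12192 ≈ 0.085
P(Personal | off-hours) = 0.02304/0.12192 ≈ 0.189
P(Social | off-hours) = 0.00256/0.12192 ≈ 0.021
P(Newsletters | off-hours) = 0.06944/0.12192 ≈ 0.570
(Check: 0.119+0.016+0.085+0.189+0.021+0.570 = 1.000.)

Promotions 0.119, Alerts 0.016, Work 0.085, Personal 0.189, Social 0.021, Newsletters 0.570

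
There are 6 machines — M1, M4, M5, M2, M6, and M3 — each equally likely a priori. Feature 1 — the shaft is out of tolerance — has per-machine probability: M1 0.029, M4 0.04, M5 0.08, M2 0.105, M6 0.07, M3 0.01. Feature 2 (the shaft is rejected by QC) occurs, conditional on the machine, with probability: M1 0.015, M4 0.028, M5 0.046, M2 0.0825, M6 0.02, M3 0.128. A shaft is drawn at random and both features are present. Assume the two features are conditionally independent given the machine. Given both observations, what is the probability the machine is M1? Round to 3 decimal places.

0.026

With a uniform prior (1/6 each), posterior ∝ likelihood:
  M1: 0.029 × 0.015 = 0.000435
  M4: 0.04 × 0.028 = 0.00112
  M5: 0.08 × 0.046 = 0.00368
  M2: 0.105 × 0.0825 = 0.0086625
  M6: 0.07 × 0.02 = 0.0014
  M3: 0.01 × 0.128 = 0.00128
Normalizing constant = 0.0165775.
P(M1 | evidence) = 0.000435 / 0.0165775 ≈ 0.026.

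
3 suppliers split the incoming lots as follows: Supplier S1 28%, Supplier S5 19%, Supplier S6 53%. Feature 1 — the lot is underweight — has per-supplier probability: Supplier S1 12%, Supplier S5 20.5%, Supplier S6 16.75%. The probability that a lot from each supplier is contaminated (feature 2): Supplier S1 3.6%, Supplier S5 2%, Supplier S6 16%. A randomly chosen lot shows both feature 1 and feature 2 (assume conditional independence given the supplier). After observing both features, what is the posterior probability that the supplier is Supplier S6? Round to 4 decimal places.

0.8772

Unnormalized posteriors (prior × likelihood):
  Supplier S1: 0.28 × 0.12 × 0.036 = 0.0012096
  Supplier S5: 0.19 × 0.205 × 0.02 = 0.000779
  Supplier S6: 0.53 × 0.1675 × 0.16 = 0.014204
Sum = 0.0161926.
P(Supplier S6 | evidence) = 0.014204 / 0.0161926 ≈ 0.8772.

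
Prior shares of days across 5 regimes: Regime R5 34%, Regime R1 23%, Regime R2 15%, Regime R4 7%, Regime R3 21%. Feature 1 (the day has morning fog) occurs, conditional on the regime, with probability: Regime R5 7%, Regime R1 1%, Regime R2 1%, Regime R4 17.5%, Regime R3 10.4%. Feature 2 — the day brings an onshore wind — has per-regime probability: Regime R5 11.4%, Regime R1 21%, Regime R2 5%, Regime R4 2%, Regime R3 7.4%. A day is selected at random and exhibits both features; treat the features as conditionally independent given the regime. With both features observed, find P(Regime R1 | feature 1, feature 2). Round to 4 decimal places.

0.0941

Compute prior × likelihood for every hypothesis:
  Regime R5: 0.34 × 0.07 × 0.114 = 0.0027132
  Regime R1: 0.23 × 0.01 × 0.21 = 0.000483
  Regime R2: 0.15 × 0.01 × 0.05 = 0.000075
  Regime R4: 0.07 × 0.175 × 0.02 = 0.000245
  Regime R3: 0.21 × 0.104 × 0.074 = 0.00161616
Normalizing constant = 0.00513236.
P(Regime R1 | evidence) = 0.000483 / 0.00513236 ≈ 0.0941.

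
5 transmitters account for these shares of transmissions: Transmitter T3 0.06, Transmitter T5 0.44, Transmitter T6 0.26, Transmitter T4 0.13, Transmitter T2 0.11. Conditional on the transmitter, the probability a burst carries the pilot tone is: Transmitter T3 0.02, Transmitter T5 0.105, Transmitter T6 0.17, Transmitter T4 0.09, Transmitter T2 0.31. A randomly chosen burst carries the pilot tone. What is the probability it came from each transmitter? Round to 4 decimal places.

Unnormalized posteriors (prior × likelihood):
  Transmitter T3: 0.06 × 0.02 = 0.0012
  Transmitter T5: 0.44 × 0.105 = 0.0462
  Transmitter T6: 0.26 × 0.17 = 0.0442
  Transmitter T4: 0.13 × 0.09 = 0.0117
  Transmitter T2: 0.11 × 0.31 = 0.0341
Total = 0.1374.
P(Transmitter T3 | pilot) = 0.0012/0.1374 ≈ 0.0087
P(Transmitter T5 | pilot) = 0.0462/0.1374 ≈ 0.3362
P(Transmitter T6 | pilot) = 0.0442/0.1374 ≈ 0.3217
P(Transmitter T4 | pilot) = 0.0117/0.1374 ≈ 0.0852
P(Transmitter T2 | pilot) = 0.0341/0.1374 ≈ 0.2482
(Check: 0.0087+0.3362+0.3217+0.0852+0.2482 = 1.0000.)

Transmitter T3 0.0087, Transmitter T5 0.3362, Transmitter T6 0.3217, Transmitter T4 0.0852, Transmitter T2 0.2482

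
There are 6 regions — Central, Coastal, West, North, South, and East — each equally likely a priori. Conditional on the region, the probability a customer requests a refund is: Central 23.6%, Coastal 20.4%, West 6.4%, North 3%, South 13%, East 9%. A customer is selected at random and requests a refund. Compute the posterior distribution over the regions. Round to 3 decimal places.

Central 0.313, Coastal 0.271, West 0.085, North 0.040, South 0.172, East 0.119

With a uniform prior (1/6 each), posterior ∝ likelihood:
  Central: 0.236
  Coastal: 0.204
  West: 0.064
  North: 0.03
  South: 0.13
  East: 0.09
Normalizing constant = 0.754.
P(Central | refund) = 0.236/0.754 ≈ 0.313
P(Coastal | refund) = 0.204/0.754 ≈ 0.271
P(West | refund) = 0.064/0.754 ≈ 0.085
P(North | refund) = 0.03/0.754 ≈ 0.040
P(South | refund) = 0.13/0.754 ≈ 0.172
P(East | refund) = 0.09/0.754 ≈ 0.119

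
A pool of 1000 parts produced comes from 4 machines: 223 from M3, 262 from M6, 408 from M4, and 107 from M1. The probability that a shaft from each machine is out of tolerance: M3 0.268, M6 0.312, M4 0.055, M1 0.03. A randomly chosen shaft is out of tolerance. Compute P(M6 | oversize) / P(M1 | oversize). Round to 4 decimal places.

25.4654

Prior × likelihood for each hypothesis:
  M3: 0.223 × 0.268 = 0.059764
  M6: 0.262 × 0.312 = 0.081744
  M4: 0.408 × 0.055 = 0.02244
  M1: 0.107 × 0.03 = 0.00321
Total = 0.167158.
The ratio is 0.081744 / 0.00321 (the normalizer cancels) = 25.4654.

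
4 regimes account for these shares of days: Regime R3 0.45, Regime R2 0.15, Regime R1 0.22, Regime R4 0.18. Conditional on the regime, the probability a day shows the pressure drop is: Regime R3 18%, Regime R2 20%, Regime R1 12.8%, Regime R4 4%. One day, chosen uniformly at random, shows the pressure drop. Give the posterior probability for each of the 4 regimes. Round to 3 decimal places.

Prior × likelihood for each hypothesis:
  Regime R3: 0.45 × 0.18 = 0.081
  Regime R2: 0.15 × 0.2 = 0.03
  Regime R1: 0.22 × 0.128 = 0.02816
  Regime R4: 0.18 × 0.04 = 0.0072
Sum = 0.14636.
P(Regime R3 | drop) = 0.081/0.14636 ≈ 0.553
P(Regime R2 | drop) = 0.03/0.14636 ≈ 0.205
P(Regime R1 | drop) = 0.02816/0.14636 ≈ 0.192
P(Regime R4 | drop) = 0.0072/0.14636 ≈ 0.049

Regime R3 0.553, Regime R2 0.205, Regime R1 0.192, Regime R4 0.049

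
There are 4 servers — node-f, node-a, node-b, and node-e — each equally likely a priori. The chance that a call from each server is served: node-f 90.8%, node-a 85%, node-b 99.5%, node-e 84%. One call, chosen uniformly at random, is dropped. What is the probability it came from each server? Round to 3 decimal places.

Taking complements, P(dropped | each) = node-f 0.092, node-a 0.15, node-b 0.005, node-e 0.16.
With a uniform prior (1/4 each), posterior ∝ likelihood:
  node-f: 0.092
  node-a: 0.15
  node-b: 0.005
  node-e: 0.16
Normalizing constant = 0.407.
P(node-f | dropped) = 0.092/0.407 ≈ 0.226
P(node-a | dropped) = 0.15/0.407 ≈ 0.369
P(node-b | dropped) = 0.005/0.407 ≈ 0.012
P(node-e | dropped) = 0.16/0.407 ≈ 0.393
(Check: 0.226+0.369+0.012+0.393 = 1.000.)

node-f 0.226, node-a 0.369, node-b 0.012, node-e 0.393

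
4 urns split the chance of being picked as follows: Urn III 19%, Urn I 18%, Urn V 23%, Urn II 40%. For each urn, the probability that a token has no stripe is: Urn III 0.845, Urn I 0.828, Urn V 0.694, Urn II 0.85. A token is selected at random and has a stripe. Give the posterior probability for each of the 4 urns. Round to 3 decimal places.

Taking complements, P(striped | each) = Urn III 0.155, Urn I 0.172, Urn V 0.306, Urn II 0.15.
Unnormalized posteriors (prior × likelihood):
  Urn III: 0.19 × 0.155 = 0.02945
  Urn I: 0.18 × 0.172 = 0.03096
  Urn V: 0.23 × 0.306 = 0.07038
  Urn II: 0.4 × 0.15 = 0.06
Sum = 0.19079.
P(Urn III | striped) = 0.02945/0.19079 ≈ 0.154
P(Urn I | striped) = 0.03096/0.19079 ≈ 0.162
P(Urn V | striped) = 0.07038/0.19079 ≈ 0.369
P(Urn II | striped) = 0.06/0.19079 ≈ 0.314

Urn III 0.154, Urn I 0.162, Urn V 0.369, Urn II 0.314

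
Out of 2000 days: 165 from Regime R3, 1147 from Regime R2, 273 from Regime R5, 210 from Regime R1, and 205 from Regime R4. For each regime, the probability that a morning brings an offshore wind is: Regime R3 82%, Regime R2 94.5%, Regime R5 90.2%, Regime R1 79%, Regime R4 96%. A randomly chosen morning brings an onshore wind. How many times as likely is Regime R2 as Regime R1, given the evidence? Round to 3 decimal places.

1.430

Taking complements, P(onshore | each) = Regime R3 0.18, Regime R2 0.055, Regime R5 0.098, Regime R1 0.21, Regime R4 0.04.
By Bayes' rule, posterior ∝ prior × likelihood:
  Regime R3: 0.0825 × 0.18 = 0.01485
  Regime R2: 0.5735 × 0.055 = 0.0315425
  Regime R5: 0.1365 × 0.098 = 0.013377
  Regime R1: 0.105 × 0.21 = 0.02205
  Regime R4: 0.1025 × 0.04 = 0.0041
Sum = 0.0859195.
The ratio is 0.0315425 / 0.02205 (the normalizer cancels) = 1.430.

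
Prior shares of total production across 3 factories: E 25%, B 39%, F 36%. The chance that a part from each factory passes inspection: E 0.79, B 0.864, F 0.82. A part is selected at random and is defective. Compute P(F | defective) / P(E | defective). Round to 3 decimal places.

1.234

Taking complements, P(defective | each) = E 0.21, B 0.136, F 0.18.
By Bayes' rule, posterior ∝ prior × likelihood:
  E: 0.25 × 0.21 = 0.0525
  B: 0.39 × 0.136 = 0.05304
  F: 0.36 × 0.18 = 0.0648
Normalizing constant = 0.17034.
The ratio is 0.0648 / 0.0525 (the normalizer cancels) = 1.234.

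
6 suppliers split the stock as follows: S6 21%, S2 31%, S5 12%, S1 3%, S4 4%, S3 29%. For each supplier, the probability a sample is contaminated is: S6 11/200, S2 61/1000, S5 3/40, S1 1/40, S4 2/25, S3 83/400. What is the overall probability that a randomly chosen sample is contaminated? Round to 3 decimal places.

0.104

Prior × likelihood for each hypothesis:
  S6: 0.21 × 0.055 = 0.01155
  S2: 0.31 × 0.061 = 0.01891
  S5: 0.12 × 0.075 = 0.009
  S1: 0.03 × 0.025 = 0.00075
  S4: 0.04 × 0.08 = 0.0032
  S3: 0.29 × 0.2075 = 0.060175
P(contaminated) = 0.01155 + 0.01891 + 0.009 + 0.00075 + 0.0032 + 0.060175 = 0.103585 → 0.104.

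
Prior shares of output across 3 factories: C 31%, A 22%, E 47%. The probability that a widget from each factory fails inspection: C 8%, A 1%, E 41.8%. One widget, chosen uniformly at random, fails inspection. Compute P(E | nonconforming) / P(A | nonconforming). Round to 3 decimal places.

89.300

Prior × likelihood for each hypothesis:
  C: 0.31 × 0.08 = 0.0248
  A: 0.22 × 0.01 = 0.0022
  E: 0.47 × 0.418 = 0.19646
Total = 0.22346.
The ratio is 0.19646 / 0.0022 (the normalizer cancels) = 89.300.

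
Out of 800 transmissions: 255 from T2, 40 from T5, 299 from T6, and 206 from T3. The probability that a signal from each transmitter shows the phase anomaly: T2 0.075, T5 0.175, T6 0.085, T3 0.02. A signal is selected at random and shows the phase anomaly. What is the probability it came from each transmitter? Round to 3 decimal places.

T2 0.344, T5 0.126, T6 0.457, T3 0.074

Compute prior × likelihood for every hypothesis:
  T2: 0.31875 × 0.075 = 0.02390625
  T5: 0.05 × 0.175 = 0.00875
  T6: 0.37375 × 0.085 = 0.03176875
  T3: 0.2575 × 0.02 = 0.00515
Total = 0.069575.
P(T2 | anomaly) = 0.02390625/0.069575 ≈ 0.344
P(T5 | anomaly) = 0.00875/0.069575 ≈ 0.126
P(T6 | anomaly) = 0.03176875/0.069575 ≈ 0.457
P(T3 | anomaly) = 0.00515/0.069575 ≈ 0.074
(Check: 0.344+0.126+0.457+0.074 = 1.001.)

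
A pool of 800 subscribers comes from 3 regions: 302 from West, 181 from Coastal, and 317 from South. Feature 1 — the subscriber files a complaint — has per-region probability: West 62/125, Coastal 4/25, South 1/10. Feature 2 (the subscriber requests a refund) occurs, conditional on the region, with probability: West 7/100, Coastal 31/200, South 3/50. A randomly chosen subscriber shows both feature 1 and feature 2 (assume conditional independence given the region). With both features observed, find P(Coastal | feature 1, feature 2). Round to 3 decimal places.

0.266

By Bayes' rule, posterior ∝ prior × likelihood:
  West: 0.3775 × 0.496 × 0.07 = 0.0131068
  Coastal: 0.22625 × 0.16 × 0.155 = 0.005611
  South: 0.39625 × 0.1 × 0.06 = 0.0023775
Normalizing constant = 0.0210953.
P(Coastal | evidence) = 0.005611 / 0.0210953 ≈ 0.266.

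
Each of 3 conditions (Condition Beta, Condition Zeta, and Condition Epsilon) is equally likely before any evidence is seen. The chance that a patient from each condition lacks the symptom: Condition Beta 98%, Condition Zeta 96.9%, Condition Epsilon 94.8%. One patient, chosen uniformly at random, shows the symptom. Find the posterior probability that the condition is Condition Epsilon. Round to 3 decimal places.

0.505

Taking complements, P(symptomatic | each) = Condition Beta 0.02, Condition Zeta 0.031, Condition Epsilon 0.052.
Since the prior is uniform, the posterior is proportional to the likelihood:
  Condition Beta: 0.02
  Condition Zeta: 0.031
  Condition Epsilon: 0.052
Sum = 0.103.
P(Condition Epsilon | evidence) = 0.052 / 0.103 ≈ 0.505.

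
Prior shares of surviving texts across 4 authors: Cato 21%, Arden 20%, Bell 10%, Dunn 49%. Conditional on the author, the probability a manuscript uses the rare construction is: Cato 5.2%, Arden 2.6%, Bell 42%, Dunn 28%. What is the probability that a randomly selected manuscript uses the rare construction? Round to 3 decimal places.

0.195

Prior × likelihood for each hypothesis:
  Cato: 0.21 × 0.052 = 0.01092
  Arden: 0.2 × 0.026 = 0.0052
  Bell: 0.1 × 0.42 = 0.042
  Dunn: 0.49 × 0.28 = 0.1372
P(rare-form) = 0.01092 + 0.0052 + 0.042 + 0.1372 = 0.19532 → 0.195.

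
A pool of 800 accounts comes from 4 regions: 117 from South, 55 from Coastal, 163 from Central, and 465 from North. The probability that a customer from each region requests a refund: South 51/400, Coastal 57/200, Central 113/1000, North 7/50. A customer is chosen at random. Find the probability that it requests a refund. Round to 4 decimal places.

Unnormalized posteriors (prior × likelihood):
  South: 0.14625 × 0.1275 = 0.018646875
  Coastal: 0.06875 × 0.285 = 0.01959375
  Central: 0.20375 × 0.113 = 0.02302375
  North: 0.58125 × 0.14 = 0.081375
P(refund) = 0.018646875 + 0.01959375 + 0.02302375 + 0.081375 = 0.142639375 → 0.1426.

0.1426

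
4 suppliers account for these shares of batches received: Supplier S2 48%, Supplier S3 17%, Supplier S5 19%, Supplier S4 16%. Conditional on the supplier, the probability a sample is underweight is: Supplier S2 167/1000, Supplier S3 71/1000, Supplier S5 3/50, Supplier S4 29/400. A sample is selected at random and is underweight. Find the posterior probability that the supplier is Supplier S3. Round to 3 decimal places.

0.105

By Bayes' rule, posterior ∝ prior × likelihood:
  Supplier S2: 0.48 × 0.167 = 0.08016
  Supplier S3: 0.17 × 0.071 = 0.01207
  Supplier S5: 0.19 × 0.06 = 0.0114
  Supplier S4: 0.16 × 0.0725 = 0.0116
Normalizing constant = 0.11523.
P(Supplier S3 | evidence) = 0.01207 / 0.11523 ≈ 0.105.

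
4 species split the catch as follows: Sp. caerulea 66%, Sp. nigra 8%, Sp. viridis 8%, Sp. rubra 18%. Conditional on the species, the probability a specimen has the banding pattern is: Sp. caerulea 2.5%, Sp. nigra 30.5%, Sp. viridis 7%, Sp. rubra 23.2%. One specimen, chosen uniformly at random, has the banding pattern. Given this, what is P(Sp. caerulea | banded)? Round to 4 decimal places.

0.1869

Compute prior × likelihood for every hypothesis:
  Sp. caerulea: 0.66 × 0.025 = 0.0165
  Sp. nigra: 0.08 × 0.305 = 0.0244
  Sp. viridis: 0.08 × 0.07 = 0.0056
  Sp. rubra: 0.18 × 0.232 = 0.04176
Sum = 0.08826.
P(Sp. caerulea | evidence) = 0.0165 / 0.08826 ≈ 0.1869.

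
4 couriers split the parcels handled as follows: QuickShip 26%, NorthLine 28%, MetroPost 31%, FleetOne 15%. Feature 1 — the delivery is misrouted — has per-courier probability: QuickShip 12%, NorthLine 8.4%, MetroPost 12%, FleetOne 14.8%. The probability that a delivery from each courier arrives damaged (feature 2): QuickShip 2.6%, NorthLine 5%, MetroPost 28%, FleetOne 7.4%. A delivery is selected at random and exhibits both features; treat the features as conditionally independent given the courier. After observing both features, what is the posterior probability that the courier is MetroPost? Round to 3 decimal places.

0.742

Prior × likelihood for each hypothesis:
  QuickShip: 0.26 × 0.12 × 0.026 = 0.0008112
  NorthLine: 0.28 × 0.084 × 0.05 = 0.001176
  MetroPost: 0.31 × 0.12 × 0.28 = 0.010416
  FleetOne: 0.15 × 0.148 × 0.074 = 0.0016428
Normalizing constant = 0.014046.
P(MetroPost | evidence) = 0.010416 / 0.014046 ≈ 0.742.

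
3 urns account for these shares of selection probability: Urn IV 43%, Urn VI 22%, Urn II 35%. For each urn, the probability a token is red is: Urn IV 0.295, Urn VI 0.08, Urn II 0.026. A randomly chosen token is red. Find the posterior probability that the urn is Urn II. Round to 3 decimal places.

0.059

Unnormalized posteriors (prior × likelihood):
  Urn IV: 0.43 × 0.295 = 0.12685
  Urn VI: 0.22 × 0.08 = 0.0176
  Urn II: 0.35 × 0.026 = 0.0091
Total = 0.15355.
P(Urn II | evidence) = 0.0091 / 0.15355 ≈ 0.059.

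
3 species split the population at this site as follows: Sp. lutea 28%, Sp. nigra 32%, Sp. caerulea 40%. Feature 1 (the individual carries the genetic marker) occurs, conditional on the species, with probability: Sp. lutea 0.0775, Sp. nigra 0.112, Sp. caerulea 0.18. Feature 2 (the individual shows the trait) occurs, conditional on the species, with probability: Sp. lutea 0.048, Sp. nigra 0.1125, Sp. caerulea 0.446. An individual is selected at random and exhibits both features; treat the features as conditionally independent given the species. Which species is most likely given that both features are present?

Sp. caerulea

Compute prior × likelihood for every hypothesis:
  Sp. lutea: 0.28 × 0.0775 × 0.048 = 0.0010416
  Sp. nigra: 0.32 × 0.112 × 0.1125 = 0.004032
  Sp. caerulea: 0.4 × 0.18 × 0.446 = 0.032112
Normalizing constant = 0.0371856.
Largest term belongs to Sp. caerulea, so Sp. caerulea is most probable.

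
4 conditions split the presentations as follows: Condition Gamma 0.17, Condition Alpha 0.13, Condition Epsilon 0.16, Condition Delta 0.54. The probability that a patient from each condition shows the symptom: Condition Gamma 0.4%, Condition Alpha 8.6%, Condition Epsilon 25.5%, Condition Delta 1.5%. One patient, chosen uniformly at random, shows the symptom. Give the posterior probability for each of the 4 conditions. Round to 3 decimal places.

Compute prior × likelihood for every hypothesis:
  Condition Gamma: 0.17 × 0.004 = 0.00068
  Condition Alpha: 0.13 × 0.086 = 0.01118
  Condition Epsilon: 0.16 × 0.255 = 0.0408
  Condition Delta: 0.54 × 0.015 = 0.0081
Normalizing constant = 0.06076.
P(Condition Gamma | symptomatic) = 0.00068/0.06076 ≈ 0.011
P(Condition Alpha | symptomatic) = 0.01118/0.06076 ≈ 0.184
P(Condition Epsilon | symptomatic) = 0.0408/0.06076 ≈ 0.671
P(Condition Delta | symptomatic) = 0.0081/0.06076 ≈ 0.133
(Check: 0.011+0.184+0.671+0.133 = 0.999.)

Condition Gamma 0.011, Condition Alpha 0.184, Condition Epsilon 0.671, Condition Delta 0.133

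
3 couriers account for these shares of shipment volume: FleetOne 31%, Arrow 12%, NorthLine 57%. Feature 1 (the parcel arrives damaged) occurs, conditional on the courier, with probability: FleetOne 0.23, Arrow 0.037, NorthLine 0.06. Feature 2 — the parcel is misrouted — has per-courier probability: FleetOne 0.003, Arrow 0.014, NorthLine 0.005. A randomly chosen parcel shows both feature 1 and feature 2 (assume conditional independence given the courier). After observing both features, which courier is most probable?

FleetOne

Compute prior × likelihood for every hypothesis:
  FleetOne: 0.31 × 0.23 × 0.003 = 0.0002139
  Arrow: 0.12 × 0.037 × 0.014 = 0.00006216
  NorthLine: 0.57 × 0.06 × 0.005 = 0.000171
Sum = 0.00044706.
Largest term belongs to FleetOne, so FleetOne is most probable.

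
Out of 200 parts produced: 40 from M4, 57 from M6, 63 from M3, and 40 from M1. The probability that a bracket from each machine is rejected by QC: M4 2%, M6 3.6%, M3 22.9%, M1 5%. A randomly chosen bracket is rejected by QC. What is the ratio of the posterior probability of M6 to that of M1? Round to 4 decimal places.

By Bayes' rule, posterior ∝ prior × likelihood:
  M4: 0.2 × 0.02 = 0.004
  M6: 0.285 × 0.036 = 0.01026
  M3: 0.315 × 0.229 = 0.072135
  M1: 0.2 × 0.05 = 0.01
Sum = 0.096395.
The ratio is 0.01026 / 0.01 (the normalizer cancels) = 1.0260.

1.0260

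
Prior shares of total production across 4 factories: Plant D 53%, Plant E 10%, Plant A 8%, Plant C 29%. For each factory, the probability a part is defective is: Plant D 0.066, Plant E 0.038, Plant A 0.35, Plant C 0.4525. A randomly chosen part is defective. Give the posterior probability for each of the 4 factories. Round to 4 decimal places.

Compute prior × likelihood for every hypothesis:
  Plant D: 0.53 × 0.066 = 0.03498
  Plant E: 0.1 × 0.038 = 0.0038
  Plant A: 0.08 × 0.35 = 0.028
  Plant C: 0.29 × 0.4525 = 0.131225
Total = 0.198005.
P(Plant D | defective) = 0.03498/0.198005 ≈ 0.1767
P(Plant E | defective) = 0.0038/0.198005 ≈ 0.0192
P(Plant A | defective) = 0.028/0.198005 ≈ 0.1414
P(Plant C | defective) = 0.131225/0.198005 ≈ 0.6627
(Check: 0.1767+0.0192+0.1414+0.6627 = 1.0000.)

Plant D 0.1767, Plant E 0.0192, Plant A 0.1414, Plant C 0.6627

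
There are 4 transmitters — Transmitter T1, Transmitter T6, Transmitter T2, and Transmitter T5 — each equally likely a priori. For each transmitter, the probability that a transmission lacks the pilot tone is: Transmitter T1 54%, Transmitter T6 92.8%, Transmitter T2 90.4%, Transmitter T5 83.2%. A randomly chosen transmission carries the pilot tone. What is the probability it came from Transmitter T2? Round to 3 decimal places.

0.121

Taking complements, P(pilot | each) = Transmitter T1 0.46, Transmitter T6 0.072, Transmitter T2 0.096, Transmitter T5 0.168.
With a uniform prior (1/4 each), posterior ∝ likelihood:
  Transmitter T1: 0.46
  Transmitter T6: 0.072
  Transmitter T2: 0.096
  Transmitter T5: 0.168
Total = 0.796.
P(Transmitter T2 | evidence) = 0.096 / 0.796 ≈ 0.121.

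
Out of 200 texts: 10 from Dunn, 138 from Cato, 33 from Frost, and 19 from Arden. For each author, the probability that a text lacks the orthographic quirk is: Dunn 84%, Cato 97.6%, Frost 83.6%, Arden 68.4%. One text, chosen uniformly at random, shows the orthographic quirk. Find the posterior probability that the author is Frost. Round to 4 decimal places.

0.3315

Taking complements, P(quirk | each) = Dunn 0.16, Cato 0.024, Frost 0.164, Arden 0.316.
By Bayes' rule, posterior ∝ prior × likelihood:
  Dunn: 0.05 × 0.16 = 0.008
  Cato: 0.69 × 0.024 = 0.01656
  Frost: 0.165 × 0.164 = 0.02706
  Arden: 0.095 × 0.316 = 0.03002
Sum = 0.08164.
P(Frost | evidence) = 0.02706 / 0.08164 ≈ 0.3315.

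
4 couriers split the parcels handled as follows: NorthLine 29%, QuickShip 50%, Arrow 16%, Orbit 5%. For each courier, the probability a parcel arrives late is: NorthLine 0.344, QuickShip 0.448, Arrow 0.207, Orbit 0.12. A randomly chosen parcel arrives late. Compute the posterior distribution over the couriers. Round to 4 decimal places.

By Bayes' rule, posterior ∝ prior × likelihood:
  NorthLine: 0.29 × 0.344 = 0.09976
  QuickShip: 0.5 × 0.448 = 0.224
  Arrow: 0.16 × 0.207 = 0.03312
  Orbit: 0.05 × 0.12 = 0.006
Total = 0.36288.
P(NorthLine | late) = 0.09976/0.36288 ≈ 0.2749
P(QuickShip | late) = 0.224/0.36288 ≈ 0.6173
P(Arrow | late) = 0.03312/0.36288 ≈ 0.0913
P(Orbit | late) = 0.006/0.36288 ≈ 0.0165
(Check: 0.2749+0.6173+0.0913+0.0165 = 1.0000.)

NorthLine 0.2749, QuickShip 0.6173, Arrow 0.0913, Orbit 0.0165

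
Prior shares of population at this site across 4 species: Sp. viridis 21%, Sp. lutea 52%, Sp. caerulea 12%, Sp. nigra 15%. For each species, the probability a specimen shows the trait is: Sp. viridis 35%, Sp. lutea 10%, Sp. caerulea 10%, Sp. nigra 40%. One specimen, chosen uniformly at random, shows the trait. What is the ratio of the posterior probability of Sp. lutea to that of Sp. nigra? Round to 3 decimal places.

Compute prior × likelihood for every hypothesis:
  Sp. viridis: 0.21 × 0.35 = 0.0735
  Sp. lutea: 0.52 × 0.1 = 0.052
  Sp. caerulea: 0.12 × 0.1 = 0.012
  Sp. nigra: 0.15 × 0.4 = 0.06
Total = 0.1975.
The ratio is 0.052 / 0.06 (the normalizer cancels) = 0.867.

0.867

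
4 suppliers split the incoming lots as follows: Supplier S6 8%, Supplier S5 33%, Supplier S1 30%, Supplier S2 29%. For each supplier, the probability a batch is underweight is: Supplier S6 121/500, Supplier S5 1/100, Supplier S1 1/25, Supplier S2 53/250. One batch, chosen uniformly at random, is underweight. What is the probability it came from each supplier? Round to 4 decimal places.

Supplier S6 0.2014, Supplier S5 0.0343, Supplier S1 0.1248, Supplier S2 0.6395

Compute prior × likelihood for every hypothesis:
  Supplier S6: 0.08 × 0.242 = 0.01936
  Supplier S5: 0.33 × 0.01 = 0.0033
  Supplier S1: 0.3 × 0.04 = 0.012
  Supplier S2: 0.29 × 0.212 = 0.06148
Total = 0.09614.
P(Supplier S6 | underweight) = 0.01936/0.09614 ≈ 0.2014
P(Supplier S5 | underweight) = 0.0033/0.09614 ≈ 0.0343
P(Supplier S1 | underweight) = 0.012/0.09614 ≈ 0.1248
P(Supplier S2 | underweight) = 0.06148/0.09614 ≈ 0.6395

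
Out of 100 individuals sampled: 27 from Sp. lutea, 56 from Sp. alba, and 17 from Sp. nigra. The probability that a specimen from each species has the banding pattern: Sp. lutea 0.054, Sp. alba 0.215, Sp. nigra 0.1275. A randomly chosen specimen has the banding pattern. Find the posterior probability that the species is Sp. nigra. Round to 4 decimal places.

By Bayes' rule, posterior ∝ prior × likelihood:
  Sp. lutea: 0.27 × 0.054 = 0.01458
  Sp. alba: 0.56 × 0.215 = 0.1204
  Sp. nigra: 0.17 × 0.1275 = 0.021675
Sum = 0.156655.
P(Sp. nigra | evidence) = 0.021675 / 0.156655 ≈ 0.1384.

0.1384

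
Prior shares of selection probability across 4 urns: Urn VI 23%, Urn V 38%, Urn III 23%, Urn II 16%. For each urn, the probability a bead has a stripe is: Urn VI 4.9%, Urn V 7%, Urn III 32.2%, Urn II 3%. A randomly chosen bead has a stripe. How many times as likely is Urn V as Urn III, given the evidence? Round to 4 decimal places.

By Bayes' rule, posterior ∝ prior × likelihood:
  Urn VI: 0.23 × 0.049 = 0.01127
  Urn V: 0.38 × 0.07 = 0.0266
  Urn III: 0.23 × 0.322 = 0.07406
  Urn II: 0.16 × 0.03 = 0.0048
Normalizing constant = 0.11673.
The ratio is 0.0266 / 0.07406 (the normalizer cancels) = 0.3592.

0.3592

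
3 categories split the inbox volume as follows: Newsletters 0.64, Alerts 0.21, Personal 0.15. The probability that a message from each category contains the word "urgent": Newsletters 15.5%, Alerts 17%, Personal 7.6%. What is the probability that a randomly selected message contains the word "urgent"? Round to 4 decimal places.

Prior × likelihood for each hypothesis:
  Newsletters: 0.64 × 0.155 = 0.0992
  Alerts: 0.21 × 0.17 = 0.0357
  Personal: 0.15 × 0.076 = 0.0114
P(urgent-flag) = 0.0992 + 0.0357 + 0.0114 = 0.1463 → 0.1463.

0.1463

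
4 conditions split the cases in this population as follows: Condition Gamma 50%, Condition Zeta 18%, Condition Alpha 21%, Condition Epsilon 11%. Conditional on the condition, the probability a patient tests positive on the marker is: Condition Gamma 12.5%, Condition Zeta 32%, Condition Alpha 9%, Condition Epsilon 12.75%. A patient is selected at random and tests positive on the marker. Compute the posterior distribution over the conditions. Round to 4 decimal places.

Compute prior × likelihood for every hypothesis:
  Condition Gamma: 0.5 × 0.125 = 0.0625
  Condition Zeta: 0.18 × 0.32 = 0.0576
  Condition Alpha: 0.21 × 0.09 = 0.0189
  Condition Epsilon: 0.11 × 0.1275 = 0.014025
Total = 0.153025.
P(Condition Gamma | marker-positive) = 0.0625/0.153025 ≈ 0.4084
P(Condition Zeta | marker-positive) = 0.0576/0.153025 ≈ 0.3764
P(Condition Alpha | marker-positive) = 0.0189/0.153025 ≈ 0.1235
P(Condition Epsilon | marker-positive) = 0.014025/0.153025 ≈ 0.0917

Condition Gamma 0.4084, Condition Zeta 0.3764, Condition Alpha 0.1235, Condition Epsilon 0.0917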